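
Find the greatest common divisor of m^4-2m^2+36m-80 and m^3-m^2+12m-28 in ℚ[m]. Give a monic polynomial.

m-2

Apply the Euclidean algorithm:
  m^4-2m^2+36m-80 = (m+1)(m^3-m^2+12m-28) + (-13m^2+52m-52)
  m^3-m^2+12m-28 = (-(1/13)m-3/13)(-13m^2+52m-52) + (20m-40)
  -13m^2+52m-52 = (-(13/20)m+13/10)(20m-40) + (0)
Last nonzero remainder: 20m-40. Dividing through by 20 gives the monic gcd m-2.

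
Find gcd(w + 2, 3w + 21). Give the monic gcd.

1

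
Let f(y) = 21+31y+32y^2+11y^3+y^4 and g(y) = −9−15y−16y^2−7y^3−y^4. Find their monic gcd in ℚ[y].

3+4y+4y^2+y^3

Apply the Euclidean algorithm:
  y^4+11y^3+32y^2+31y+21 = (−1)(−y^4−7y^3−16y^2−15y−9) + (4y^3+16y^2+16y+12)
  −y^4−7y^3−16y^2−15y−9 = (−(1/4)y−3/4)(4y^3+16y^2+16y+12) + (0)
Last nonzero remainder: 4y^3+16y^2+16y+12. Dividing through by 4 gives the monic gcd y^3+4y^2+4y+3.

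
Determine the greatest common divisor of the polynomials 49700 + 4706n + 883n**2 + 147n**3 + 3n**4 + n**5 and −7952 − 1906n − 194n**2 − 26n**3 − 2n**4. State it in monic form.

497 + 57n + 5n**2 + n**3

By polynomial division,
  n**5 + 3n**4 + 147n**3 + 883n**2 + 4706n + 49700 = (−(1/2)n + 5)(−2n**4 − 26n**3 − 194n**2 − 1906n − 7952) + (180n**3 + 900n**2 + 10260n + 89460)
  −2n**4 − 26n**3 − 194n**2 − 1906n − 7952 = (−(1/90)n − 4/45)(180n**3 + 900n**2 + 10260n + 89460) + (0)
Last nonzero remainder: 180n**3 + 900n**2 + 10260n + 89460. Dividing through by 180 gives the monic gcd n**3 + 5n**2 + 57n + 497.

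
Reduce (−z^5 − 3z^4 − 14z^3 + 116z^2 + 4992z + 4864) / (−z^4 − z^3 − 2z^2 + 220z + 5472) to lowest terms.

(z^2 − 7z − 8)/(z − 9)

Euclidean algorithm in ℚ[z]:
  −z^5 − 3z^4 − 14z^3 + 116z^2 + 4992z + 4864 = (z + 2)(−z^4 − z^3 − 2z^2 + 220z + 5472) + (−10z^3 − 100z^2 − 920z − 6080)
  −z^4 − z^3 − 2z^2 + 220z + 5472 = ((1/10)z − 9/10)(−10z^3 − 100z^2 − 920z − 6080) + (0)
Last nonzero remainder: −10z^3 − 100z^2 − 920z − 6080. Dividing through by −10 gives the monic gcd z^3 + 10z^2 + 92z + 608.
Cancel z^3 + 10z^2 + 92z + 608 from numerator and denominator to get the reduced form.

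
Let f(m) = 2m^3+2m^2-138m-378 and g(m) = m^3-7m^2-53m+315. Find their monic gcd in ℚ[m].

m^2-2m-63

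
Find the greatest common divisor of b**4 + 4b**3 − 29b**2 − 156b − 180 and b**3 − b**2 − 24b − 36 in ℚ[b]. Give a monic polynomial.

b**3 − b**2 − 24b − 36

By polynomial division,
  b**4 + 4b**3 − 29b**2 − 156b − 180 = (b + 5)(b**3 − b**2 − 24b − 36) + (0)
The last nonzero remainder b**3 − b**2 − 24b − 36 is already monic.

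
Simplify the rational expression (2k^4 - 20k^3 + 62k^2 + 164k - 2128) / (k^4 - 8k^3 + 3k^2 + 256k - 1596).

Repeated division with remainder:
  2k^4 - 20k^3 + 62k^2 + 164k - 2128 = (2)(k^4 - 8k^3 + 3k^2 + 256k - 1596) + (-4k^3 + 56k^2 - 348k + 1064)
  k^4 - 8k^3 + 3k^2 + 256k - 1596 = (-(1/4)k - 3/2)(-4k^3 + 56k^2 - 348k + 1064) + (0)
Last nonzero remainder: -4k^3 + 56k^2 - 348k + 1064. Dividing through by -4 gives the monic gcd k^3 - 14k^2 + 87k - 266.
Cancel k^3 - 14k^2 + 87k - 266 from numerator and denominator to get the reduced form.

(2k + 8)/(k + 6)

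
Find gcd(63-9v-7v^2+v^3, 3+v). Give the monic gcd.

Repeated division with remainder:
  v^3-7v^2-9v+63 = (v^2-10v+21)(v+3) + (0)
The last nonzero remainder v+3 is already monic.

3+v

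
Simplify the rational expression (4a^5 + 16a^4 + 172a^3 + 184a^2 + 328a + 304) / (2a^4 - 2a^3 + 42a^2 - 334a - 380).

(2a^2 + 4)/(a - 5)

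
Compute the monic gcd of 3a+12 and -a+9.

1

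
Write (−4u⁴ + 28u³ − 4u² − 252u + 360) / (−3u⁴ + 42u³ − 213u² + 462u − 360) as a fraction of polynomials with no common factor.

Apply the Euclidean algorithm:
  −4u⁴ + 28u³ − 4u² − 252u + 360 = (4/3)(−3u⁴ + 42u³ − 213u² + 462u − 360) + (−28u³ + 280u² − 868u + 840)
  −3u⁴ + 42u³ − 213u² + 462u − 360 = ((3/28)u − 3/7)(−28u³ + 280u² − 868u + 840) + (0)
Last nonzero remainder: −28u³ + 280u² − 868u + 840. Dividing through by −28 gives the monic gcd u³ − 10u² + 31u − 30.
Cancel u³ − 10u² + 31u − 30 from numerator and denominator to get the reduced form.

(4u + 12)/(3u − 12)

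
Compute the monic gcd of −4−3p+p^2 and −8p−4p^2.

Euclidean algorithm in ℚ[p]:
  p^2−3p−4 = (−1/4)(−4p^2−8p) + (−5p−4)
  −4p^2−8p = ((4/5)p+24/25)(−5p−4) + (96/25)
  −5p−4 = (−(125/96)p−25/24)(96/25) + (0)
The last nonzero remainder is the constant 96/25, so the polynomials are coprime and gcd = 1.

1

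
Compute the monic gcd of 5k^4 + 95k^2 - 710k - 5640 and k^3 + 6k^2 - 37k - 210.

Apply the Euclidean algorithm:
  5k^4 + 95k^2 - 710k - 5640 = (5k - 30)(k^3 + 6k^2 - 37k - 210) + (460k^2 - 770k - 11940)
  k^3 + 6k^2 - 37k - 210 = ((1/460)k + 353/21160)(460k^2 - 770k - 11940) + ((3813/2116)k - 11439/1058)
  460k^2 - 770k - 11940 = ((973360/3813)k + 4210840/3813)((3813/2116)k - 11439/1058) + (0)
Last nonzero remainder: (3813/2116)k - 11439/1058. Dividing through by 3813/2116 gives the monic gcd k - 6.

k - 6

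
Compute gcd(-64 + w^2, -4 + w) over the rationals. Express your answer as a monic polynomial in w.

Euclidean algorithm in ℚ[w]:
  w^2 - 64 = (w + 4)(w - 4) + (-48)
  w - 4 = (-(1/48)w + 1/12)(-48) + (0)
The last nonzero remainder is the constant -48, so the polynomials are coprime and gcd = 1.

1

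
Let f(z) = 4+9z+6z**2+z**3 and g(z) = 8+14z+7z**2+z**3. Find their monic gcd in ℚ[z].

4+5z+z**2

Euclidean algorithm in ℚ[z]:
  z**3+6z**2+9z+4 = (z**3+7z**2+14z+8) + (-z**2-5z-4)
  z**3+7z**2+14z+8 = (-z-2)(-z**2-5z-4) + (0)
Last nonzero remainder: -z**2-5z-4. Dividing through by -1 gives the monic gcd z**2+5z+4.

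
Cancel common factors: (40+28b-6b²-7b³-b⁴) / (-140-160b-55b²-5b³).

(-10+3b+b²)/(35+5b)

Repeated division with remainder:
  -b⁴-7b³-6b²+28b+40 = ((1/5)b-4/5)(-5b³-55b²-160b-140) + (-18b²-72b-72)
  -5b³-55b²-160b-140 = ((5/18)b+35/18)(-18b²-72b-72) + (0)
Last nonzero remainder: -18b²-72b-72. Dividing through by -18 gives the monic gcd b²+4b+4.
Cancel b²+4b+4 from numerator and denominator to get the reduced form.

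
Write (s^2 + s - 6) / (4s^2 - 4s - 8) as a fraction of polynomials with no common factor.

(s + 3)/(4s + 4)

By polynomial division,
  s^2 + s - 6 = (1/4)(4s^2 - 4s - 8) + (2s - 4)
  4s^2 - 4s - 8 = (2s + 2)(2s - 4) + (0)
Last nonzero remainder: 2s - 4. Dividing through by 2 gives the monic gcd s - 2.
Cancel s - 2 from numerator and denominator to get the reduced form.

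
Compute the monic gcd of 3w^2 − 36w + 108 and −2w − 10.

1

By polynomial division,
  3w^2 − 36w + 108 = (−(3/2)w + 51/2)(−2w − 10) + (363)
  −2w − 10 = (−(2/363)w − 10/363)(363) + (0)
The last nonzero remainder is the constant 363, so the polynomials are coprime and gcd = 1.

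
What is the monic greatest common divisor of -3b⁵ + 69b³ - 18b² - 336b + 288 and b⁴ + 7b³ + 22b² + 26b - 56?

Repeated division with remainder:
  -3b⁵ + 69b³ - 18b² - 336b + 288 = (-3b + 21)(b⁴ + 7b³ + 22b² + 26b - 56) + (-12b³ - 402b² - 1050b + 1464)
  b⁴ + 7b³ + 22b² + 26b - 56 = (-(1/12)b + 53/24)(-12b³ - 402b² - 1050b + 1464) + ((3289/4)b² + (9867/4)b - 3289)
  -12b³ - 402b² - 1050b + 1464 = (-(48/3289)b - 1464/3289)((3289/4)b² + (9867/4)b - 3289) + (0)
Last nonzero remainder: (3289/4)b² + (9867/4)b - 3289. Dividing through by 3289/4 gives the monic gcd b² + 3b - 4.

b² + 3b - 4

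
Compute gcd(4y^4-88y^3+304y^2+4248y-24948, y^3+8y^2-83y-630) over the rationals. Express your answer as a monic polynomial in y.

Apply the Euclidean algorithm:
  4y^4-88y^3+304y^2+4248y-24948 = (4y-120)(y^3+8y^2-83y-630) + (1596y^2-3192y-100548)
  y^3+8y^2-83y-630 = ((1/1596)y+5/798)(1596y^2-3192y-100548) + (0)
Last nonzero remainder: 1596y^2-3192y-100548. Dividing through by 1596 gives the monic gcd y^2-2y-63.

y^2-2y-63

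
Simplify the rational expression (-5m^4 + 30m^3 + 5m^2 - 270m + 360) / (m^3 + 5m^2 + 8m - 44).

(-5m^3 + 20m^2 + 45m - 180)/(m^2 + 7m + 22)

Euclidean algorithm in ℚ[m]:
  -5m^4 + 30m^3 + 5m^2 - 270m + 360 = (-5m + 55)(m^3 + 5m^2 + 8m - 44) + (-230m^2 - 930m + 2780)
  m^3 + 5m^2 + 8m - 44 = (-(1/230)m - 11/2645)(-230m^2 - 930m + 2780) + ((8580/529)m - 17160/529)
  -230m^2 - 930m + 2780 = (-(12167/858)m - 73531/858)((8580/529)m - 17160/529) + (0)
Last nonzero remainder: (8580/529)m - 17160/529. Dividing through by 8580/529 gives the monic gcd m - 2.
Cancel m - 2 from numerator and denominator to get the reduced form.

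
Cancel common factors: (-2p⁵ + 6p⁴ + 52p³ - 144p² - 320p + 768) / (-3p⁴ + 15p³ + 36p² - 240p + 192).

Apply the Euclidean algorithm:
  -2p⁵ + 6p⁴ + 52p³ - 144p² - 320p + 768 = ((2/3)p + 4/3)(-3p⁴ + 15p³ + 36p² - 240p + 192) + (8p³ - 32p² - 128p + 512)
  -3p⁴ + 15p³ + 36p² - 240p + 192 = (-(3/8)p + 3/8)(8p³ - 32p² - 128p + 512) + (0)
Last nonzero remainder: 8p³ - 32p² - 128p + 512. Dividing through by 8 gives the monic gcd p³ - 4p² - 16p + 64.
Cancel p³ - 4p² - 16p + 64 from numerator and denominator to get the reduced form.

(2p² + 2p - 12)/(3p - 3)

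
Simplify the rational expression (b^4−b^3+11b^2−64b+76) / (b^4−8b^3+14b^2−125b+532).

(b^2−4b+4)/(b^2−11b+28)

Repeated division with remainder:
  b^4−b^3+11b^2−64b+76 = (b^4−8b^3+14b^2−125b+532) + (7b^3−3b^2+61b−456)
  b^4−8b^3+14b^2−125b+532 = ((1/7)b−53/49)(7b^3−3b^2+61b−456) + ((100/49)b^2+(300/49)b+1900/49)
  7b^3−3b^2+61b−456 = ((343/100)b−294/25)((100/49)b^2+(300/49)b+1900/49) + (0)
Last nonzero remainder: (100/49)b^2+(300/49)b+1900/49. Dividing through by 100/49 gives the monic gcd b^2+3b+19.
Cancel b^2+3b+19 from numerator and denominator to get the reduced form.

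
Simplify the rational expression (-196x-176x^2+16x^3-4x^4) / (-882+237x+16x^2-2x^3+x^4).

(-4x-4x^2)/(-18+3x+x^2)

Apply the Euclidean algorithm:
  -4x^4+16x^3-176x^2-196x = (-4)(x^4-2x^3+16x^2+237x-882) + (8x^3-112x^2+752x-3528)
  x^4-2x^3+16x^2+237x-882 = ((1/8)x+3/2)(8x^3-112x^2+752x-3528) + (90x^2-450x+4410)
  8x^3-112x^2+752x-3528 = ((4/45)x-4/5)(90x^2-450x+4410) + (0)
Last nonzero remainder: 90x^2-450x+4410. Dividing through by 90 gives the monic gcd x^2-5x+49.
Cancel x^2-5x+49 from numerator and denominator to get the reduced form.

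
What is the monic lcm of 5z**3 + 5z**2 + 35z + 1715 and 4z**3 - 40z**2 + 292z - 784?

z**4 - 3z**3 + 3z**2 + 315z - 1372

By polynomial division,
  5z**3 + 5z**2 + 35z + 1715 = (5/4)(4z**3 - 40z**2 + 292z - 784) + (55z**2 - 330z + 2695)
  4z**3 - 40z**2 + 292z - 784 = ((4/55)z - 16/55)(55z**2 - 330z + 2695) + (0)
Last nonzero remainder: 55z**2 - 330z + 2695. Dividing through by 55 gives the monic gcd z**2 - 6z + 49.
Then lcm(f, g) = f·g / gcd(f, g); expanding and making the result monic gives the answer.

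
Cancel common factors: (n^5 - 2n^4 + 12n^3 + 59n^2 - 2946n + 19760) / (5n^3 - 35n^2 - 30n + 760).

Apply the Euclidean algorithm:
  n^5 - 2n^4 + 12n^3 + 59n^2 - 2946n + 19760 = ((1/5)n^2 + n + 53/5)(5n^3 - 35n^2 - 30n + 760) + (308n^2 - 3388n + 11704)
  5n^3 - 35n^2 - 30n + 760 = ((5/308)n + 5/77)(308n^2 - 3388n + 11704) + (0)
Last nonzero remainder: 308n^2 - 3388n + 11704. Dividing through by 308 gives the monic gcd n^2 - 11n + 38.
Cancel n^2 - 11n + 38 from numerator and denominator to get the reduced form.

(n^3 + 9n^2 + 73n + 520)/(5n + 20)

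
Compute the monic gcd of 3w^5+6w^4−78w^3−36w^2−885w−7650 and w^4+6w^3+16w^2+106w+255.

w^3+3w^2+7w+85

Apply the Euclidean algorithm:
  3w^5+6w^4−78w^3−36w^2−885w−7650 = (3w−12)(w^4+6w^3+16w^2+106w+255) + (−54w^3−162w^2−378w−4590)
  w^4+6w^3+16w^2+106w+255 = (−(1/54)w−1/18)(−54w^3−162w^2−378w−4590) + (0)
Last nonzero remainder: −54w^3−162w^2−378w−4590. Dividing through by −54 gives the monic gcd w^3+3w^2+7w+85.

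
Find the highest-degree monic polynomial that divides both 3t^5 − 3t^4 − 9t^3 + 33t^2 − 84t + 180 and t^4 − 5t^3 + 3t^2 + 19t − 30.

t^2 − 4t + 5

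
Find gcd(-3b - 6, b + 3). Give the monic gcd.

1

Apply the Euclidean algorithm:
  -3b - 6 = (-3)(b + 3) + (3)
  b + 3 = ((1/3)b + 1)(3) + (0)
The last nonzero remainder is the constant 3, so the polynomials are coprime and gcd = 1.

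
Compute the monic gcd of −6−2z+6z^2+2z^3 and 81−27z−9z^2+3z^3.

3+z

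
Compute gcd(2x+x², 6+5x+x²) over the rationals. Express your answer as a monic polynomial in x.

2+x

Euclidean algorithm in ℚ[x]:
  x²+2x = (x²+5x+6) + (-3x-6)
  x²+5x+6 = (-(1/3)x-1)(-3x-6) + (0)
Last nonzero remainder: -3x-6. Dividing through by -3 gives the monic gcd x+2.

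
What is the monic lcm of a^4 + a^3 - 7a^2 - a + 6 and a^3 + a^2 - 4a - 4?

a^5 + 3a^4 - 5a^3 - 15a^2 + 4a + 12

Repeated division with remainder:
  a^4 + a^3 - 7a^2 - a + 6 = (a)(a^3 + a^2 - 4a - 4) + (-3a^2 + 3a + 6)
  a^3 + a^2 - 4a - 4 = (-(1/3)a - 2/3)(-3a^2 + 3a + 6) + (0)
Last nonzero remainder: -3a^2 + 3a + 6. Dividing through by -3 gives the monic gcd a^2 - a - 2.
Then lcm(f, g) = f·g / gcd(f, g); expanding and making the result monic gives the answer.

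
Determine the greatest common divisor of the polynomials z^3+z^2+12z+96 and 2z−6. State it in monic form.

1

Euclidean algorithm in ℚ[z]:
  z^3+z^2+12z+96 = ((1/2)z^2+2z+12)(2z−6) + (168)
  2z−6 = ((1/84)z−1/28)(168) + (0)
The last nonzero remainder is the constant 168, so the polynomials are coprime and gcd = 1.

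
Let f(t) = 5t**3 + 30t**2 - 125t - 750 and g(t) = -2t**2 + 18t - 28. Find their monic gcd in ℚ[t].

1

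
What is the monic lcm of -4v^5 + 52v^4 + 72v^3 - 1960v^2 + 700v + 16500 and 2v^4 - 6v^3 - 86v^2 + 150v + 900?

v^6 - 19v^5 + 60v^4 + 598v^3 - 3115v^2 - 3075v + 24750

Repeated division with remainder:
  -4v^5 + 52v^4 + 72v^3 - 1960v^2 + 700v + 16500 = (-2v + 20)(2v^4 - 6v^3 - 86v^2 + 150v + 900) + (20v^3 + 60v^2 - 500v - 1500)
  2v^4 - 6v^3 - 86v^2 + 150v + 900 = ((1/10)v - 3/5)(20v^3 + 60v^2 - 500v - 1500) + (0)
Last nonzero remainder: 20v^3 + 60v^2 - 500v - 1500. Dividing through by 20 gives the monic gcd v^3 + 3v^2 - 25v - 75.
Then lcm(f, g) = f·g / gcd(f, g); expanding and making the result monic gives the answer.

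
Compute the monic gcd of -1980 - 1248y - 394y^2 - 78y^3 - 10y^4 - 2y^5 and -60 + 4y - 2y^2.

Repeated division with remainder:
  -2y^5 - 10y^4 - 78y^3 - 394y^2 - 1248y - 1980 = (y^3 + 7y^2 + 23y + 33)(-2y^2 + 4y - 60) + (0)
Last nonzero remainder: -2y^2 + 4y - 60. Dividing through by -2 gives the monic gcd y^2 - 2y + 30.

30 - 2y + y^2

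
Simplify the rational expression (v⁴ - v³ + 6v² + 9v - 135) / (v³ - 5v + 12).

(v³ - 4v² + 18v - 45)/(v² - 3v + 4)

Repeated division with remainder:
  v⁴ - v³ + 6v² + 9v - 135 = (v - 1)(v³ - 5v + 12) + (11v² - 8v - 123)
  v³ - 5v + 12 = ((1/11)v + 8/121)(11v² - 8v - 123) + ((812/121)v + 2436/121)
  11v² - 8v - 123 = ((1331/812)v - 4961/812)((812/121)v + 2436/121) + (0)
Last nonzero remainder: (812/121)v + 2436/121. Dividing through by 812/121 gives the monic gcd v + 3.
Cancel v + 3 from numerator and denominator to get the reduced form.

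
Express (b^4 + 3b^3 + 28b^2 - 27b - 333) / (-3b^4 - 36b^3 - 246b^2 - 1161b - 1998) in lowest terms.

Euclidean algorithm in ℚ[b]:
  b^4 + 3b^3 + 28b^2 - 27b - 333 = (-1/3)(-3b^4 - 36b^3 - 246b^2 - 1161b - 1998) + (-9b^3 - 54b^2 - 414b - 999)
  -3b^4 - 36b^3 - 246b^2 - 1161b - 1998 = ((1/3)b + 2)(-9b^3 - 54b^2 - 414b - 999) + (0)
Last nonzero remainder: -9b^3 - 54b^2 - 414b - 999. Dividing through by -9 gives the monic gcd b^3 + 6b^2 + 46b + 111.
Cancel b^3 + 6b^2 + 46b + 111 from numerator and denominator to get the reduced form.

(-b + 3)/(3b + 18)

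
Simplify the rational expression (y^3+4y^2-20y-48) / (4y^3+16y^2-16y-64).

Apply the Euclidean algorithm:
  y^3+4y^2-20y-48 = (1/4)(4y^3+16y^2-16y-64) + (-16y-32)
  4y^3+16y^2-16y-64 = (-(1/4)y^2-(1/2)y+2)(-16y-32) + (0)
Last nonzero remainder: -16y-32. Dividing through by -16 gives the monic gcd y+2.
Cancel y+2 from numerator and denominator to get the reduced form.

(y^2+2y-24)/(4y^2+8y-32)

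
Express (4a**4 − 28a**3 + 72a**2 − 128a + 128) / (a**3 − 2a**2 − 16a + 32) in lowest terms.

Repeated division with remainder:
  4a**4 − 28a**3 + 72a**2 − 128a + 128 = (4a − 20)(a**3 − 2a**2 − 16a + 32) + (96a**2 − 576a + 768)
  a**3 − 2a**2 − 16a + 32 = ((1/96)a + 1/24)(96a**2 − 576a + 768) + (0)
Last nonzero remainder: 96a**2 − 576a + 768. Dividing through by 96 gives the monic gcd a**2 − 6a + 8.
Cancel a**2 − 6a + 8 from numerator and denominator to get the reduced form.

(4a**2 − 4a + 16)/(a + 4)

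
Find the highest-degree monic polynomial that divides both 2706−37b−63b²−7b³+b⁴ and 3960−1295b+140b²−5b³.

Repeated division with remainder:
  b⁴−7b³−63b²−37b+2706 = (−(1/5)b−21/5)(−5b³+140b²−1295b+3960) + (266b²−4684b+19338)
  −5b³+140b²−1295b+3960 = (−(5/266)b+3455/17689)(266b²−4684b+19338) + (−(294150/17689)b+3235650/17689)
  266b²−4684b+19338 = (−(2352637/147075)b+5182877/49025)(−(294150/17689)b+3235650/17689) + (0)
Last nonzero remainder: −(294150/17689)b+3235650/17689. Dividing through by −294150/17689 gives the monic gcd b−11.

−11+b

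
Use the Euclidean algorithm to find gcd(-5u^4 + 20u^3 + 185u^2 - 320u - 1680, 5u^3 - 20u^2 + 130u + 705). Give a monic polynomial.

u + 3

Repeated division with remainder:
  -5u^4 + 20u^3 + 185u^2 - 320u - 1680 = (-u)(5u^3 - 20u^2 + 130u + 705) + (315u^2 + 385u - 1680)
  5u^3 - 20u^2 + 130u + 705 = ((1/63)u - 47/567)(315u^2 + 385u - 1680) + ((15275/81)u + 15275/27)
  315u^2 + 385u - 1680 = ((5103/3055)u - 9072/3055)((15275/81)u + 15275/27) + (0)
Last nonzero remainder: (15275/81)u + 15275/27. Dividing through by 15275/81 gives the monic gcd u + 3.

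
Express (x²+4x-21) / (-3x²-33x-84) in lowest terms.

(-x+3)/(3x+12)

Repeated division with remainder:
  x²+4x-21 = (-1/3)(-3x²-33x-84) + (-7x-49)
  -3x²-33x-84 = ((3/7)x+12/7)(-7x-49) + (0)
Last nonzero remainder: -7x-49. Dividing through by -7 gives the monic gcd x+7.
Cancel x+7 from numerator and denominator to get the reduced form.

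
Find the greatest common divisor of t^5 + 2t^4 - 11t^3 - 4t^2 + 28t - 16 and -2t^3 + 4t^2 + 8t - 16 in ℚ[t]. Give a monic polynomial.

t^2 - 4

Apply the Euclidean algorithm:
  t^5 + 2t^4 - 11t^3 - 4t^2 + 28t - 16 = (-(1/2)t^2 - 2t - 1/2)(-2t^3 + 4t^2 + 8t - 16) + (6t^2 - 24)
  -2t^3 + 4t^2 + 8t - 16 = (-(1/3)t + 2/3)(6t^2 - 24) + (0)
Last nonzero remainder: 6t^2 - 24. Dividing through by 6 gives the monic gcd t^2 - 4.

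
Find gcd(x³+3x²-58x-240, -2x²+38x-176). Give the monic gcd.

By polynomial division,
  x³+3x²-58x-240 = (-(1/2)x-11)(-2x²+38x-176) + (272x-2176)
  -2x²+38x-176 = (-(1/136)x+11/136)(272x-2176) + (0)
Last nonzero remainder: 272x-2176. Dividing through by 272 gives the monic gcd x-8.

x-8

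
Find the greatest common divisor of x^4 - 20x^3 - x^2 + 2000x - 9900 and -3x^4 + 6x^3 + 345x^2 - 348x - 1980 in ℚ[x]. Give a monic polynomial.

x^2 - x - 110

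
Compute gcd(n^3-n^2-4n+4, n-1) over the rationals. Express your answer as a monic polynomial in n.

n-1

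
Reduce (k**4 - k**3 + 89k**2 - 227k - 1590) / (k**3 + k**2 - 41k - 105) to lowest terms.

(k**3 - 4k**2 + 101k - 530)/(k**2 - 2k - 35)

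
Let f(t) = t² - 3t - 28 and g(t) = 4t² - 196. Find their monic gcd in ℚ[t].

t - 7

Apply the Euclidean algorithm:
  t² - 3t - 28 = (1/4)(4t² - 196) + (-3t + 21)
  4t² - 196 = (-(4/3)t - 28/3)(-3t + 21) + (0)
Last nonzero remainder: -3t + 21. Dividing through by -3 gives the monic gcd t - 7.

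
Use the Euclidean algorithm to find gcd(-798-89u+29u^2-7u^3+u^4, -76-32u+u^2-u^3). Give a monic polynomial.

38-3u+u^2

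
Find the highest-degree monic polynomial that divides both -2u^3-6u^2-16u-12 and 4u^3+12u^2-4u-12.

Repeated division with remainder:
  -2u^3-6u^2-16u-12 = (-1/2)(4u^3+12u^2-4u-12) + (-18u-18)
  4u^3+12u^2-4u-12 = (-(2/9)u^2-(4/9)u+2/3)(-18u-18) + (0)
Last nonzero remainder: -18u-18. Dividing through by -18 gives the monic gcd u+1.

u+1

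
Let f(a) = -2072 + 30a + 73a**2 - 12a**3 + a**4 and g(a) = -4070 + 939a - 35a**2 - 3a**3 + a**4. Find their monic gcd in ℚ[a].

74 - 9a + a**2

By polynomial division,
  a**4 - 12a**3 + 73a**2 + 30a - 2072 = (a**4 - 3a**3 - 35a**2 + 939a - 4070) + (-9a**3 + 108a**2 - 909a + 1998)
  a**4 - 3a**3 - 35a**2 + 939a - 4070 = (-(1/9)a - 1)(-9a**3 + 108a**2 - 909a + 1998) + (-28a**2 + 252a - 2072)
  -9a**3 + 108a**2 - 909a + 1998 = ((9/28)a - 27/28)(-28a**2 + 252a - 2072) + (0)
Last nonzero remainder: -28a**2 + 252a - 2072. Dividing through by -28 gives the monic gcd a**2 - 9a + 74.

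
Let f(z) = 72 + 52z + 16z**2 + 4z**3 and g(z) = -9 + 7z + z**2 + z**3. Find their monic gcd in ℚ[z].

Euclidean algorithm in ℚ[z]:
  4z**3 + 16z**2 + 52z + 72 = (4)(z**3 + z**2 + 7z - 9) + (12z**2 + 24z + 108)
  z**3 + z**2 + 7z - 9 = ((1/12)z - 1/12)(12z**2 + 24z + 108) + (0)
Last nonzero remainder: 12z**2 + 24z + 108. Dividing through by 12 gives the monic gcd z**2 + 2z + 9.

9 + 2z + z**2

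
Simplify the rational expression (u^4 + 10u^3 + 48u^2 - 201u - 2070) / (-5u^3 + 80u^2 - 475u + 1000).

Euclidean algorithm in ℚ[u]:
  u^4 + 10u^3 + 48u^2 - 201u - 2070 = (-(1/5)u - 26/5)(-5u^3 + 80u^2 - 475u + 1000) + (369u^2 - 2471u + 3130)
  -5u^3 + 80u^2 - 475u + 1000 = (-(5/369)u + 17165/136161)(369u^2 - 2471u + 3130) + (-(16486910/136161)u + 82434550/136161)
  369u^2 - 2471u + 3130 = (-(50243409/16486910)u + 42618393/8243455)(-(16486910/136161)u + 82434550/136161) + (0)
Last nonzero remainder: -(16486910/136161)u + 82434550/136161. Dividing through by -16486910/136161 gives the monic gcd u - 5.
Cancel u - 5 from numerator and denominator to get the reduced form.

(-u^3 - 15u^2 - 123u - 414)/(5u^2 - 55u + 200)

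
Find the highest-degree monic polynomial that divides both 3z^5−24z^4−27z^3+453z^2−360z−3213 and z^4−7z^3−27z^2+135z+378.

By polynomial division,
  3z^5−24z^4−27z^3+453z^2−360z−3213 = (3z−3)(z^4−7z^3−27z^2+135z+378) + (33z^3−33z^2−1089z−2079)
  z^4−7z^3−27z^2+135z+378 = ((1/33)z−2/11)(33z^3−33z^2−1089z−2079) + (0)
Last nonzero remainder: 33z^3−33z^2−1089z−2079. Dividing through by 33 gives the monic gcd z^3−z^2−33z−63.

z^3−z^2−33z−63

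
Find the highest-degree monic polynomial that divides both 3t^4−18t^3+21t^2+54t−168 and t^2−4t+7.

Euclidean algorithm in ℚ[t]:
  3t^4−18t^3+21t^2+54t−168 = (3t^2−6t−24)(t^2−4t+7) + (0)
The last nonzero remainder t^2−4t+7 is already monic.

t^2−4t+7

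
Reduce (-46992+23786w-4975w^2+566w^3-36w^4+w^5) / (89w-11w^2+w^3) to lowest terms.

(-528+202w-25w^2+w^3)/(w)

By polynomial division,
  w^5-36w^4+566w^3-4975w^2+23786w-46992 = (w^2-25w+202)(w^3-11w^2+89w) + (-528w^2+5808w-46992)
  w^3-11w^2+89w = (-(1/528)w)(-528w^2+5808w-46992) + (0)
Last nonzero remainder: -528w^2+5808w-46992. Dividing through by -528 gives the monic gcd w^2-11w+89.
Cancel w^2-11w+89 from numerator and denominator to get the reduced form.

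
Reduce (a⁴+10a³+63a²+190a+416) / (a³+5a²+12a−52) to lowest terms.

By polynomial division,
  a⁴+10a³+63a²+190a+416 = (a+5)(a³+5a²+12a−52) + (26a²+182a+676)
  a³+5a²+12a−52 = ((1/26)a−1/13)(26a²+182a+676) + (0)
Last nonzero remainder: 26a²+182a+676. Dividing through by 26 gives the monic gcd a²+7a+26.
Cancel a²+7a+26 from numerator and denominator to get the reduced form.

(a²+3a+16)/(a−2)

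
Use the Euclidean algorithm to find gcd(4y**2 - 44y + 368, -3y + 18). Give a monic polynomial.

Euclidean algorithm in ℚ[y]:
  4y**2 - 44y + 368 = (-(4/3)y + 20/3)(-3y + 18) + (248)
  -3y + 18 = (-(3/248)y + 9/124)(248) + (0)
The last nonzero remainder is the constant 248, so the polynomials are coprime and gcd = 1.

1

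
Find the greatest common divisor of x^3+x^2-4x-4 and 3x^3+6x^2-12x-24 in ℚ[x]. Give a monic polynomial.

x^2-4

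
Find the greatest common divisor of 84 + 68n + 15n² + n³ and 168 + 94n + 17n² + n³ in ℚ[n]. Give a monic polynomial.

By polynomial division,
  n³ + 15n² + 68n + 84 = (n³ + 17n² + 94n + 168) + (-2n² - 26n - 84)
  n³ + 17n² + 94n + 168 = (-(1/2)n - 2)(-2n² - 26n - 84) + (0)
Last nonzero remainder: -2n² - 26n - 84. Dividing through by -2 gives the monic gcd n² + 13n + 42.

42 + 13n + n²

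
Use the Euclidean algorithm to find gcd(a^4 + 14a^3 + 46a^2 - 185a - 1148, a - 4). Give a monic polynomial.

Euclidean algorithm in ℚ[a]:
  a^4 + 14a^3 + 46a^2 - 185a - 1148 = (a^3 + 18a^2 + 118a + 287)(a - 4) + (0)
The last nonzero remainder a - 4 is already monic.

a - 4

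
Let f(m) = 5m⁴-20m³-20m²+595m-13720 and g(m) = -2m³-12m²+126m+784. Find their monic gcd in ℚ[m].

By polynomial division,
  5m⁴-20m³-20m²+595m-13720 = (-(5/2)m+25)(-2m³-12m²+126m+784) + (595m²-595m-33320)
  -2m³-12m²+126m+784 = (-(2/595)m-2/85)(595m²-595m-33320) + (0)
Last nonzero remainder: 595m²-595m-33320. Dividing through by 595 gives the monic gcd m²-m-56.

m²-m-56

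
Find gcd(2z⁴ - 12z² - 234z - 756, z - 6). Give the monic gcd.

By polynomial division,
  2z⁴ - 12z² - 234z - 756 = (2z³ + 12z² + 60z + 126)(z - 6) + (0)
The last nonzero remainder z - 6 is already monic.

z - 6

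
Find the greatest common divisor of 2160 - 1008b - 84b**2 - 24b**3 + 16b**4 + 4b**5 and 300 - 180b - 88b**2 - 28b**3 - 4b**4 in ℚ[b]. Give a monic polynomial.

Euclidean algorithm in ℚ[b]:
  4b**5 + 16b**4 - 24b**3 - 84b**2 - 1008b + 2160 = (-b + 3)(-4b**4 - 28b**3 - 88b**2 - 180b + 300) + (-28b**3 - 168b + 1260)
  -4b**4 - 28b**3 - 88b**2 - 180b + 300 = ((1/7)b + 1)(-28b**3 - 168b + 1260) + (-64b**2 - 192b - 960)
  -28b**3 - 168b + 1260 = ((7/16)b - 21/16)(-64b**2 - 192b - 960) + (0)
Last nonzero remainder: -64b**2 - 192b - 960. Dividing through by -64 gives the monic gcd b**2 + 3b + 15.

15 + 3b + b**2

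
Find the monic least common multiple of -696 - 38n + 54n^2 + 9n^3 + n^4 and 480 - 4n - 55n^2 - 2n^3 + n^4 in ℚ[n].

27840 + 3608n - 2742n^2 - 560n^3 - 13n^4 + 6n^5 + n^6

Repeated division with remainder:
  n^4 + 9n^3 + 54n^2 - 38n - 696 = (n^4 - 2n^3 - 55n^2 - 4n + 480) + (11n^3 + 109n^2 - 34n - 1176)
  n^4 - 2n^3 - 55n^2 - 4n + 480 = ((1/11)n - 131/121)(11n^3 + 109n^2 - 34n - 1176) + ((7998/121)n^2 + (7998/121)n - 95976/121)
  11n^3 + 109n^2 - 34n - 1176 = ((1331/7998)n + 5929/3999)((7998/121)n^2 + (7998/121)n - 95976/121) + (0)
Last nonzero remainder: (7998/121)n^2 + (7998/121)n - 95976/121. Dividing through by 7998/121 gives the monic gcd n^2 + n - 12.
Then lcm(f, g) = f·g / gcd(f, g); expanding and making the result monic gives the answer.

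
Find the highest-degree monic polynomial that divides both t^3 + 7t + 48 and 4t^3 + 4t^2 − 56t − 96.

t + 3

Apply the Euclidean algorithm:
  t^3 + 7t + 48 = (1/4)(4t^3 + 4t^2 − 56t − 96) + (−t^2 + 21t + 72)
  4t^3 + 4t^2 − 56t − 96 = (−4t − 88)(−t^2 + 21t + 72) + (2080t + 6240)
  −t^2 + 21t + 72 = (−(1/2080)t + 3/260)(2080t + 6240) + (0)
Last nonzero remainder: 2080t + 6240. Dividing through by 2080 gives the monic gcd t + 3.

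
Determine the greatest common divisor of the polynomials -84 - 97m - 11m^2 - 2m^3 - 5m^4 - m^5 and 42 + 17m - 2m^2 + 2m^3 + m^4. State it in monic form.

21 - 2m + m^3

Euclidean algorithm in ℚ[m]:
  -m^5 - 5m^4 - 2m^3 - 11m^2 - 97m - 84 = (-m - 3)(m^4 + 2m^3 - 2m^2 + 17m + 42) + (2m^3 - 4m + 42)
  m^4 + 2m^3 - 2m^2 + 17m + 42 = ((1/2)m + 1)(2m^3 - 4m + 42) + (0)
Last nonzero remainder: 2m^3 - 4m + 42. Dividing through by 2 gives the monic gcd m^3 - 2m + 21.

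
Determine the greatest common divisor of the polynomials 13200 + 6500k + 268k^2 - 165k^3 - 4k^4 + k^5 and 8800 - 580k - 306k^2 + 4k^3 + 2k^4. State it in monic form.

-110 - k + k^2

Euclidean algorithm in ℚ[k]:
  k^5 - 4k^4 - 165k^3 + 268k^2 + 6500k + 13200 = ((1/2)k - 3)(2k^4 + 4k^3 - 306k^2 - 580k + 8800) + (-360k^2 + 360k + 39600)
  2k^4 + 4k^3 - 306k^2 - 580k + 8800 = (-(1/180)k^2 - (1/60)k + 2/9)(-360k^2 + 360k + 39600) + (0)
Last nonzero remainder: -360k^2 + 360k + 39600. Dividing through by -360 gives the monic gcd k^2 - k - 110.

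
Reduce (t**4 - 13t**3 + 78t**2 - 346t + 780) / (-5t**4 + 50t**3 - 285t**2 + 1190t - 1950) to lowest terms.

Repeated division with remainder:
  t**4 - 13t**3 + 78t**2 - 346t + 780 = (-1/5)(-5t**4 + 50t**3 - 285t**2 + 1190t - 1950) + (-3t**3 + 21t**2 - 108t + 390)
  -5t**4 + 50t**3 - 285t**2 + 1190t - 1950 = ((5/3)t - 5)(-3t**3 + 21t**2 - 108t + 390) + (0)
Last nonzero remainder: -3t**3 + 21t**2 - 108t + 390. Dividing through by -3 gives the monic gcd t**3 - 7t**2 + 36t - 130.
Cancel t**3 - 7t**2 + 36t - 130 from numerator and denominator to get the reduced form.

(-t + 6)/(5t - 15)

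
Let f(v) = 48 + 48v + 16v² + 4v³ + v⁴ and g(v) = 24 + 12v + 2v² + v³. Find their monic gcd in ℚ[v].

24 + 12v + 2v² + v³

Repeated division with remainder:
  v⁴ + 4v³ + 16v² + 48v + 48 = (v + 2)(v³ + 2v² + 12v + 24) + (0)
The last nonzero remainder v³ + 2v² + 12v + 24 is already monic.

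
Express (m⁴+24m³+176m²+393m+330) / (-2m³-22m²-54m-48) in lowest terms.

Apply the Euclidean algorithm:
  m⁴+24m³+176m²+393m+330 = (-(1/2)m-13/2)(-2m³-22m²-54m-48) + (6m²+18m+18)
  -2m³-22m²-54m-48 = (-(1/3)m-8/3)(6m²+18m+18) + (0)
Last nonzero remainder: 6m²+18m+18. Dividing through by 6 gives the monic gcd m²+3m+3.
Cancel m²+3m+3 from numerator and denominator to get the reduced form.

(-m²-21m-110)/(2m+16)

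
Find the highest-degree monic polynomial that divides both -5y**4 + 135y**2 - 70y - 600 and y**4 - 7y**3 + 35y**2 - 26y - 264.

Repeated division with remainder:
  -5y**4 + 135y**2 - 70y - 600 = (-5)(y**4 - 7y**3 + 35y**2 - 26y - 264) + (-35y**3 + 310y**2 - 200y - 1920)
  y**4 - 7y**3 + 35y**2 - 26y - 264 = (-(1/35)y - 13/245)(-35y**3 + 310y**2 - 200y - 1920) + ((2241/49)y**2 - (4482/49)y - 17928/49)
  -35y**3 + 310y**2 - 200y - 1920 = (-(1715/2241)y + 3920/747)((2241/49)y**2 - (4482/49)y - 17928/49) + (0)
Last nonzero remainder: (2241/49)y**2 - (4482/49)y - 17928/49. Dividing through by 2241/49 gives the monic gcd y**2 - 2y - 8.

y**2 - 2y - 8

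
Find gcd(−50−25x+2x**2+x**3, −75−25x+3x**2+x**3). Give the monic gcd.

Apply the Euclidean algorithm:
  x**3+2x**2−25x−50 = (x**3+3x**2−25x−75) + (−x**2+25)
  x**3+3x**2−25x−75 = (−x−3)(−x**2+25) + (0)
Last nonzero remainder: −x**2+25. Dividing through by −1 gives the monic gcd x**2−25.

−25+x**2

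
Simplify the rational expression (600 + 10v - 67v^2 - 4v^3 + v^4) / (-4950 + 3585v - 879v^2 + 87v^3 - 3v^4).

By polynomial division,
  v^4 - 4v^3 - 67v^2 + 10v + 600 = (-1/3)(-3v^4 + 87v^3 - 879v^2 + 3585v - 4950) + (25v^3 - 360v^2 + 1205v - 1050)
  -3v^4 + 87v^3 - 879v^2 + 3585v - 4950 = (-(3/25)v + 219/125)(25v^3 - 360v^2 + 1205v - 1050) + (-(2592/25)v^2 + (33696/25)v - 15552/5)
  25v^3 - 360v^2 + 1205v - 1050 = (-(625/2592)v + 875/2592)(-(2592/25)v^2 + (33696/25)v - 15552/5) + (0)
Last nonzero remainder: -(2592/25)v^2 + (33696/25)v - 15552/5. Dividing through by -2592/25 gives the monic gcd v^2 - 13v + 30.
Cancel v^2 - 13v + 30 from numerator and denominator to get the reduced form.

(-20 - 9v - v^2)/(165 - 48v + 3v^2)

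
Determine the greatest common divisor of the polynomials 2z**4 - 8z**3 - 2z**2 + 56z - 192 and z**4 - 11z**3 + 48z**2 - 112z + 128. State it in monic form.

Repeated division with remainder:
  2z**4 - 8z**3 - 2z**2 + 56z - 192 = (2)(z**4 - 11z**3 + 48z**2 - 112z + 128) + (14z**3 - 98z**2 + 280z - 448)
  z**4 - 11z**3 + 48z**2 - 112z + 128 = ((1/14)z - 2/7)(14z**3 - 98z**2 + 280z - 448) + (0)
Last nonzero remainder: 14z**3 - 98z**2 + 280z - 448. Dividing through by 14 gives the monic gcd z**3 - 7z**2 + 20z - 32.

z**3 - 7z**2 + 20z - 32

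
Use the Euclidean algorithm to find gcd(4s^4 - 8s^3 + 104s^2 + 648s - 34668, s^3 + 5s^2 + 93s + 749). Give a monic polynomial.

Euclidean algorithm in ℚ[s]:
  4s^4 - 8s^3 + 104s^2 + 648s - 34668 = (4s - 28)(s^3 + 5s^2 + 93s + 749) + (-128s^2 + 256s - 13696)
  s^3 + 5s^2 + 93s + 749 = (-(1/128)s - 7/128)(-128s^2 + 256s - 13696) + (0)
Last nonzero remainder: -128s^2 + 256s - 13696. Dividing through by -128 gives the monic gcd s^2 - 2s + 107.

s^2 - 2s + 107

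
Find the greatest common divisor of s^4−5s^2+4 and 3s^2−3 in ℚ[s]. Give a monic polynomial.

s^2−1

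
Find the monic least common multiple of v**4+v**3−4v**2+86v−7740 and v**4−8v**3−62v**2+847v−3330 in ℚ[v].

v**6−8v**5+24v**4+159v**3−8662v**2+72842v−286380

Repeated division with remainder:
  v**4+v**3−4v**2+86v−7740 = (v**4−8v**3−62v**2+847v−3330) + (9v**3+58v**2−761v−4410)
  v**4−8v**3−62v**2+847v−3330 = ((1/9)v−130/81)(9v**3+58v**2−761v−4410) + ((9367/81)v**2+(9367/81)v−93670/9)
  9v**3+58v**2−761v−4410 = ((729/9367)v+3969/9367)((9367/81)v**2+(9367/81)v−93670/9) + (0)
Last nonzero remainder: (9367/81)v**2+(9367/81)v−93670/9. Dividing through by 9367/81 gives the monic gcd v**2+v−90.
Then lcm(f, g) = f·g / gcd(f, g); expanding and making the result monic gives the answer.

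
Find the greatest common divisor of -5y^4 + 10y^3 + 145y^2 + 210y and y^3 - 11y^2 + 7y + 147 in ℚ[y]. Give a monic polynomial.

y^2 - 4y - 21

Repeated division with remainder:
  -5y^4 + 10y^3 + 145y^2 + 210y = (-5y - 45)(y^3 - 11y^2 + 7y + 147) + (-315y^2 + 1260y + 6615)
  y^3 - 11y^2 + 7y + 147 = (-(1/315)y + 1/45)(-315y^2 + 1260y + 6615) + (0)
Last nonzero remainder: -315y^2 + 1260y + 6615. Dividing through by -315 gives the monic gcd y^2 - 4y - 21.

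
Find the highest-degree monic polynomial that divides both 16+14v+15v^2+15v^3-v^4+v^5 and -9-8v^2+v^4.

1+v^2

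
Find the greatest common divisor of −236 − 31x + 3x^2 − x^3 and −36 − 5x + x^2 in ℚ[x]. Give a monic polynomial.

4 + x

Repeated division with remainder:
  −x^3 + 3x^2 − 31x − 236 = (−x − 2)(x^2 − 5x − 36) + (−77x − 308)
  x^2 − 5x − 36 = (−(1/77)x + 9/77)(−77x − 308) + (0)
Last nonzero remainder: −77x − 308. Dividing through by −77 gives the monic gcd x + 4.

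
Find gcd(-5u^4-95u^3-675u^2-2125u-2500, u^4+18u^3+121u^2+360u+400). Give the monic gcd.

By polynomial division,
  -5u^4-95u^3-675u^2-2125u-2500 = (-5)(u^4+18u^3+121u^2+360u+400) + (-5u^3-70u^2-325u-500)
  u^4+18u^3+121u^2+360u+400 = (-(1/5)u-4/5)(-5u^3-70u^2-325u-500) + (0)
Last nonzero remainder: -5u^3-70u^2-325u-500. Dividing through by -5 gives the monic gcd u^3+14u^2+65u+100.

u^3+14u^2+65u+100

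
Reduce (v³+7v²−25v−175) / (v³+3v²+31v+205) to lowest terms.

Repeated division with remainder:
  v³+7v²−25v−175 = (v³+3v²+31v+205) + (4v²−56v−380)
  v³+3v²+31v+205 = ((1/4)v+17/4)(4v²−56v−380) + (364v+1820)
  4v²−56v−380 = ((1/91)v−19/91)(364v+1820) + (0)
Last nonzero remainder: 364v+1820. Dividing through by 364 gives the monic gcd v+5.
Cancel v+5 from numerator and denominator to get the reduced form.

(v²+2v−35)/(v²−2v+41)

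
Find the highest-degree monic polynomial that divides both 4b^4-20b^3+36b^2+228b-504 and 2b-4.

b-2

Apply the Euclidean algorithm:
  4b^4-20b^3+36b^2+228b-504 = (2b^3-6b^2+6b+126)(2b-4) + (0)
Last nonzero remainder: 2b-4. Dividing through by 2 gives the monic gcd b-2.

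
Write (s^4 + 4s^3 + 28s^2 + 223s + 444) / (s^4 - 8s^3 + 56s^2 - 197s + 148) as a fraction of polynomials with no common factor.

(s^2 + 7s + 12)/(s^2 - 5s + 4)

Apply the Euclidean algorithm:
  s^4 + 4s^3 + 28s^2 + 223s + 444 = (s^4 - 8s^3 + 56s^2 - 197s + 148) + (12s^3 - 28s^2 + 420s + 296)
  s^4 - 8s^3 + 56s^2 - 197s + 148 = ((1/12)s - 17/36)(12s^3 - 28s^2 + 420s + 296) + ((70/9)s^2 - (70/3)s + 2590/9)
  12s^3 - 28s^2 + 420s + 296 = ((54/35)s + 36/35)((70/9)s^2 - (70/3)s + 2590/9) + (0)
Last nonzero remainder: (70/9)s^2 - (70/3)s + 2590/9. Dividing through by 70/9 gives the monic gcd s^2 - 3s + 37.
Cancel s^2 - 3s + 37 from numerator and denominator to get the reduced form.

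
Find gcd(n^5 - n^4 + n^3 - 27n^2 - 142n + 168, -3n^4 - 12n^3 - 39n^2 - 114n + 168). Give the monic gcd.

Repeated division with remainder:
  n^5 - n^4 + n^3 - 27n^2 - 142n + 168 = (-(1/3)n + 5/3)(-3n^4 - 12n^3 - 39n^2 - 114n + 168) + (8n^3 + 104n - 112)
  -3n^4 - 12n^3 - 39n^2 - 114n + 168 = (-(3/8)n - 3/2)(8n^3 + 104n - 112) + (0)
Last nonzero remainder: 8n^3 + 104n - 112. Dividing through by 8 gives the monic gcd n^3 + 13n - 14.

n^3 + 13n - 14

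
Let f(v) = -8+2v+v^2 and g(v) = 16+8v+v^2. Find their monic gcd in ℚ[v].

Repeated division with remainder:
  v^2+2v-8 = (v^2+8v+16) + (-6v-24)
  v^2+8v+16 = (-(1/6)v-2/3)(-6v-24) + (0)
Last nonzero remainder: -6v-24. Dividing through by -6 gives the monic gcd v+4.

4+v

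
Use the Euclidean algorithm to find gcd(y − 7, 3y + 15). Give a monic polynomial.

1

Euclidean algorithm in ℚ[y]:
  y − 7 = (1/3)(3y + 15) + (−12)
  3y + 15 = (−(1/4)y − 5/4)(−12) + (0)
The last nonzero remainder is the constant −12, so the polynomials are coprime and gcd = 1.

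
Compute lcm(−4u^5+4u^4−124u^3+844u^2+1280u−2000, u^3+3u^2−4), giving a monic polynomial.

u^6+u^5+29u^4−149u^3−742u^2−140u+1000

Repeated division with remainder:
  −4u^5+4u^4−124u^3+844u^2+1280u−2000 = (−4u^2+16u−172)(u^3+3u^2−4) + (1344u^2+1344u−2688)
  u^3+3u^2−4 = ((1/1344)u+1/672)(1344u^2+1344u−2688) + (0)
Last nonzero remainder: 1344u^2+1344u−2688. Dividing through by 1344 gives the monic gcd u^2+u−2.
Then lcm(f, g) = f·g / gcd(f, g); expanding and making the result monic gives the answer.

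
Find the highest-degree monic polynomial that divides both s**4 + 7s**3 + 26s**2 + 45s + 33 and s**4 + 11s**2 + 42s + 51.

s**2 + 3s + 3

By polynomial division,
  s**4 + 7s**3 + 26s**2 + 45s + 33 = (s**4 + 11s**2 + 42s + 51) + (7s**3 + 15s**2 + 3s - 18)
  s**4 + 11s**2 + 42s + 51 = ((1/7)s - 15/49)(7s**3 + 15s**2 + 3s - 18) + ((743/49)s**2 + (2229/49)s + 2229/49)
  7s**3 + 15s**2 + 3s - 18 = ((343/743)s - 294/743)((743/49)s**2 + (2229/49)s + 2229/49) + (0)
Last nonzero remainder: (743/49)s**2 + (2229/49)s + 2229/49. Dividing through by 743/49 gives the monic gcd s**2 + 3s + 3.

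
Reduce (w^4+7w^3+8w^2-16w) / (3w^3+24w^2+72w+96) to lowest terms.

(w^3+3w^2-4w)/(3w^2+12w+24)

Repeated division with remainder:
  w^4+7w^3+8w^2-16w = ((1/3)w-1/3)(3w^3+24w^2+72w+96) + (-8w^2-24w+32)
  3w^3+24w^2+72w+96 = (-(3/8)w-15/8)(-8w^2-24w+32) + (39w+156)
  -8w^2-24w+32 = (-(8/39)w+8/39)(39w+156) + (0)
Last nonzero remainder: 39w+156. Dividing through by 39 gives the monic gcd w+4.
Cancel w+4 from numerator and denominator to get the reduced form.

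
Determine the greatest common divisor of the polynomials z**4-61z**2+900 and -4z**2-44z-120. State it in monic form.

z**2+11z+30

By polynomial division,
  z**4-61z**2+900 = (-(1/4)z**2+(11/4)z-15/2)(-4z**2-44z-120) + (0)
Last nonzero remainder: -4z**2-44z-120. Dividing through by -4 gives the monic gcd z**2+11z+30.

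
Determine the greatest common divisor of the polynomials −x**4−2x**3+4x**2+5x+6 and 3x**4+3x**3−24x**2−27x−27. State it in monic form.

Apply the Euclidean algorithm:
  −x**4−2x**3+4x**2+5x+6 = (−1/3)(3x**4+3x**3−24x**2−27x−27) + (−x**3−4x**2−4x−3)
  3x**4+3x**3−24x**2−27x−27 = (−3x+9)(−x**3−4x**2−4x−3) + (0)
Last nonzero remainder: −x**3−4x**2−4x−3. Dividing through by −1 gives the monic gcd x**3+4x**2+4x+3.

x**3+4x**2+4x+3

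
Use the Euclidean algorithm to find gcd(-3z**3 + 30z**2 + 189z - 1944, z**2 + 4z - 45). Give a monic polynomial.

Euclidean algorithm in ℚ[z]:
  -3z**3 + 30z**2 + 189z - 1944 = (-3z + 42)(z**2 + 4z - 45) + (-114z - 54)
  z**2 + 4z - 45 = (-(1/114)z - 67/2166)(-114z - 54) + (-16848/361)
  -114z - 54 = ((6859/2808)z + 361/312)(-16848/361) + (0)
The last nonzero remainder is the constant -16848/361, so the polynomials are coprime and gcd = 1.

1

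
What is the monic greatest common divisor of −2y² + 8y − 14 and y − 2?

Apply the Euclidean algorithm:
  −2y² + 8y − 14 = (−2y + 4)(y − 2) + (−6)
  y − 2 = (−(1/6)y + 1/3)(−6) + (0)
The last nonzero remainder is the constant −6, so the polynomials are coprime and gcd = 1.

1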